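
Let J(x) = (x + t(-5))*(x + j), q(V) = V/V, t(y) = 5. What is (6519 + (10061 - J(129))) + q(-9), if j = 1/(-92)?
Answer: -32363/46 ≈ -703.54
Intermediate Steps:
q(V) = 1
j = -1/92 ≈ -0.010870
J(x) = (5 + x)*(-1/92 + x) (J(x) = (x + 5)*(x - 1/92) = (5 + x)*(-1/92 + x))
(6519 + (10061 - J(129))) + q(-9) = (6519 + (10061 - (-5/92 + 129² + (459/92)*129))) + 1 = (6519 + (10061 - (-5/92 + 16641 + 59211/92))) + 1 = (6519 + (10061 - 1*795089/46)) + 1 = (6519 + (10061 - 795089/46)) + 1 = (6519 - 332283/46) + 1 = -32409/46 + 1 = -32363/46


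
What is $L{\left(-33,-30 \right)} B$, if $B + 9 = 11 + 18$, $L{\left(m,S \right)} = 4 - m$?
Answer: $740$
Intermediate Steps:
$B = 20$ ($B = -9 + \left(11 + 18\right) = -9 + 29 = 20$)
$L{\left(-33,-30 \right)} B = \left(4 - -33\right) 20 = \left(4 + 33\right) 20 = 37 \cdot 20 = 740$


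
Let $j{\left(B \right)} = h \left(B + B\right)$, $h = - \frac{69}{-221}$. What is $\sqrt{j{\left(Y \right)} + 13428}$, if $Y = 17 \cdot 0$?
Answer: $6 \sqrt{373} \approx 115.88$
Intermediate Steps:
$Y = 0$
$h = \frac{69}{221}$ ($h = \left(-69\right) \left(- \frac{1}{221}\right) = \frac{69}{221} \approx 0.31222$)
$j{\left(B \right)} = \frac{138 B}{221}$ ($j{\left(B \right)} = \frac{69 \left(B + B\right)}{221} = \frac{69 \cdot 2 B}{221} = \frac{138 B}{221}$)
$\sqrt{j{\left(Y \right)} + 13428} = \sqrt{\frac{138}{221} \cdot 0 + 13428} = \sqrt{0 + 13428} = \sqrt{13428} = 6 \sqrt{373}$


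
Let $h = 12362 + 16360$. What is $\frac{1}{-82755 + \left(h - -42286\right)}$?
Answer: $- \frac{1}{11747} \approx -8.5128 \cdot 10^{-5}$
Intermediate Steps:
$h = 28722$
$\frac{1}{-82755 + \left(h - -42286\right)} = \frac{1}{-82755 + \left(28722 - -42286\right)} = \frac{1}{-82755 + \left(28722 + 42286\right)} = \frac{1}{-82755 + 71008} = \frac{1}{-11747} = - \frac{1}{11747}$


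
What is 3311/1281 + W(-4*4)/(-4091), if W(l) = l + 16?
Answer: 473/183 ≈ 2.5847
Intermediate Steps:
W(l) = 16 + l
3311/1281 + W(-4*4)/(-4091) = 3311/1281 + (16 - 4*4)/(-4091) = 3311*(1/1281) + (16 - 16)*(-1/4091) = 473/183 + 0*(-1/4091) = 473/183 + 0 = 473/183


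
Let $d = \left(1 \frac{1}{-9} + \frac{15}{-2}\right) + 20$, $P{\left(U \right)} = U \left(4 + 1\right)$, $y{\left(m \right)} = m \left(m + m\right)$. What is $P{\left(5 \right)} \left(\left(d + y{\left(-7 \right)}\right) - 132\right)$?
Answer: $- \frac{9725}{18} \approx -540.28$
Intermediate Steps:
$y{\left(m \right)} = 2 m^{2}$ ($y{\left(m \right)} = m 2 m = 2 m^{2}$)
$P{\left(U \right)} = 5 U$ ($P{\left(U \right)} = U 5 = 5 U$)
$d = \frac{223}{18}$ ($d = \left(1 \left(- \frac{1}{9}\right) + 15 \left(- \frac{1}{2}\right)\right) + 20 = \left(- \frac{1}{9} - \frac{15}{2}\right) + 20 = - \frac{137}{18} + 20 = \frac{223}{18} \approx 12.389$)
$P{\left(5 \right)} \left(\left(d + y{\left(-7 \right)}\right) - 132\right) = 5 \cdot 5 \left(\left(\frac{223}{18} + 2 \left(-7\right)^{2}\right) - 132\right) = 25 \left(\left(\frac{223}{18} + 2 \cdot 49\right) - 132\right) = 25 \left(\left(\frac{223}{18} + 98\right) - 132\right) = 25 \left(\frac{1987}{18} - 132\right) = 25 \left(- \frac{389}{18}\right) = - \frac{9725}{18}$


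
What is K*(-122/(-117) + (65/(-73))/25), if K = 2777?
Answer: 119435993/42705 ≈ 2796.8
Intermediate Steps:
K*(-122/(-117) + (65/(-73))/25) = 2777*(-122/(-117) + (65/(-73))/25) = 2777*(-122*(-1/117) + (65*(-1/73))*(1/25)) = 2777*(122/117 - 65/73*1/25) = 2777*(122/117 - 13/365) = 2777*(43009/42705) = 119435993/42705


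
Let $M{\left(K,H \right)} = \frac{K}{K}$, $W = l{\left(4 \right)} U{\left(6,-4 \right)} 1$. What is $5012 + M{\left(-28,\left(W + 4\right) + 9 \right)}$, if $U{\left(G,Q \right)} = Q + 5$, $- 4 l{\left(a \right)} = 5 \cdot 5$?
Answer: $5013$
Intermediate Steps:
$l{\left(a \right)} = - \frac{25}{4}$ ($l{\left(a \right)} = - \frac{5 \cdot 5}{4} = \left(- \frac{1}{4}\right) 25 = - \frac{25}{4}$)
$U{\left(G,Q \right)} = 5 + Q$
$W = - \frac{25}{4}$ ($W = - \frac{25 \left(5 - 4\right)}{4} \cdot 1 = \left(- \frac{25}{4}\right) 1 \cdot 1 = \left(- \frac{25}{4}\right) 1 = - \frac{25}{4} \approx -6.25$)
$M{\left(K,H \right)} = 1$
$5012 + M{\left(-28,\left(W + 4\right) + 9 \right)} = 5012 + 1 = 5013$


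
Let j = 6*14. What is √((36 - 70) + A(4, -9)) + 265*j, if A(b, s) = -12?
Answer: 22260 + I*√46 ≈ 22260.0 + 6.7823*I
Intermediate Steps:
j = 84
√((36 - 70) + A(4, -9)) + 265*j = √((36 - 70) - 12) + 265*84 = √(-34 - 12) + 22260 = √(-46) + 22260 = I*√46 + 22260 = 22260 + I*√46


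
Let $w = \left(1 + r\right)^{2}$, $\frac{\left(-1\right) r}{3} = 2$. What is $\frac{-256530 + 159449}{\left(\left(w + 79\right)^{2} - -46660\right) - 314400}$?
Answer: $\frac{97081}{256924} \approx 0.37786$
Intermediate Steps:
$r = -6$ ($r = \left(-3\right) 2 = -6$)
$w = 25$ ($w = \left(1 - 6\right)^{2} = \left(-5\right)^{2} = 25$)
$\frac{-256530 + 159449}{\left(\left(w + 79\right)^{2} - -46660\right) - 314400} = \frac{-256530 + 159449}{\left(\left(25 + 79\right)^{2} - -46660\right) - 314400} = - \frac{97081}{\left(104^{2} + 46660\right) - 314400} = - \frac{97081}{\left(10816 + 46660\right) - 314400} = - \frac{97081}{57476 - 314400} = - \frac{97081}{-256924} = \left(-97081\right) \left(- \frac{1}{256924}\right) = \frac{97081}{256924}$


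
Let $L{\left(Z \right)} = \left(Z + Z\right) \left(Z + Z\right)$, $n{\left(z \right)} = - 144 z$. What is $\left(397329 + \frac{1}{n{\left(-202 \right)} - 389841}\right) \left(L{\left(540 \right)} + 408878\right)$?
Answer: $\frac{225796613119988608}{360753} \approx 6.259 \cdot 10^{11}$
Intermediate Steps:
$L{\left(Z \right)} = 4 Z^{2}$ ($L{\left(Z \right)} = 2 Z 2 Z = 4 Z^{2}$)
$\left(397329 + \frac{1}{n{\left(-202 \right)} - 389841}\right) \left(L{\left(540 \right)} + 408878\right) = \left(397329 + \frac{1}{\left(-144\right) \left(-202\right) - 389841}\right) \left(4 \cdot 540^{2} + 408878\right) = \left(397329 + \frac{1}{29088 - 389841}\right) \left(4 \cdot 291600 + 408878\right) = \left(397329 + \frac{1}{-360753}\right) \left(1166400 + 408878\right) = \left(397329 - \frac{1}{360753}\right) 1575278 = \frac{143337628736}{360753} \cdot 1575278 = \frac{225796613119988608}{360753}$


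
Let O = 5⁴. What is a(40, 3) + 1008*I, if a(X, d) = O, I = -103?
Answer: -103199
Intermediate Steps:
O = 625
a(X, d) = 625
a(40, 3) + 1008*I = 625 + 1008*(-103) = 625 - 103824 = -103199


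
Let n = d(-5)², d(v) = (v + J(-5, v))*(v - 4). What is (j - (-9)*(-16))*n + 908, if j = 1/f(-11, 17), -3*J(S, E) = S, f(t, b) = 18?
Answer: -128642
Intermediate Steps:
J(S, E) = -S/3
d(v) = (-4 + v)*(5/3 + v) (d(v) = (v - ⅓*(-5))*(v - 4) = (v + 5/3)*(-4 + v) = (5/3 + v)*(-4 + v) = (-4 + v)*(5/3 + v))
n = 900 (n = (-20/3 + (-5)² - 7/3*(-5))² = (-20/3 + 25 + 35/3)² = 30² = 900)
j = 1/18 ≈ 0.055556
(j - (-9)*(-16))*n + 908 = (1/18 - (-9)*(-16))*900 + 908 = (1/18 - 1*144)*900 + 908 = (1/18 - 144)*900 + 908 = -2591/18*900 + 908 = -129550 + 908 = -128642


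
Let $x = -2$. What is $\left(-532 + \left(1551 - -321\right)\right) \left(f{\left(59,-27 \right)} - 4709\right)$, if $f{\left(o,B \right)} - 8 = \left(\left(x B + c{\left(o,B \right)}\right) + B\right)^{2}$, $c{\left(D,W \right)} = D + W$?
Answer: $-1634800$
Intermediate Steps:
$f{\left(o,B \right)} = 8 + o^{2}$ ($f{\left(o,B \right)} = 8 + \left(\left(- 2 B + \left(o + B\right)\right) + B\right)^{2} = 8 + \left(\left(- 2 B + \left(B + o\right)\right) + B\right)^{2} = 8 + \left(\left(o - B\right) + B\right)^{2} = 8 + o^{2}$)
$\left(-532 + \left(1551 - -321\right)\right) \left(f{\left(59,-27 \right)} - 4709\right) = \left(-532 + \left(1551 - -321\right)\right) \left(\left(8 + 59^{2}\right) - 4709\right) = \left(-532 + \left(1551 + 321\right)\right) \left(\left(8 + 3481\right) - 4709\right) = \left(-532 + 1872\right) \left(3489 - 4709\right) = 1340 \left(-1220\right) = -1634800$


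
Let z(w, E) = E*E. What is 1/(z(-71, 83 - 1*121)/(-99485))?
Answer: -99485/1444 ≈ -68.895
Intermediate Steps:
z(w, E) = E²
1/(z(-71, 83 - 1*121)/(-99485)) = 1/((83 - 1*121)²/(-99485)) = 1/((83 - 121)²*(-1/99485)) = 1/((-38)²*(-1/99485)) = 1/(1444*(-1/99485)) = 1/(-1444/99485) = -99485/1444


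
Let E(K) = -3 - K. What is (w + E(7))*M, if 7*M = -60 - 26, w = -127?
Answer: 11782/7 ≈ 1683.1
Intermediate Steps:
M = -86/7 (M = (-60 - 26)/7 = (⅐)*(-86) = -86/7 ≈ -12.286)
(w + E(7))*M = (-127 + (-3 - 1*7))*(-86/7) = (-127 + (-3 - 7))*(-86/7) = (-127 - 10)*(-86/7) = -137*(-86/7) = 11782/7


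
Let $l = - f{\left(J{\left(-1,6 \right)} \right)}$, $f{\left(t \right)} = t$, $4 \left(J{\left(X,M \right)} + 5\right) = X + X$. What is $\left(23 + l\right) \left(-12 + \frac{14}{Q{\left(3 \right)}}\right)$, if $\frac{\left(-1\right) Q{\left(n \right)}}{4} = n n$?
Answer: $- \frac{4237}{12} \approx -353.08$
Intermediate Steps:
$J{\left(X,M \right)} = -5 + \frac{X}{2}$ ($J{\left(X,M \right)} = -5 + \frac{X + X}{4} = -5 + \frac{2 X}{4} = -5 + \frac{X}{2}$)
$Q{\left(n \right)} = - 4 n^{2}$ ($Q{\left(n \right)} = - 4 n n = - 4 n^{2}$)
$l = \frac{11}{2}$ ($l = - (-5 + \frac{1}{2} \left(-1\right)) = - (-5 - \frac{1}{2}) = \left(-1\right) \left(- \frac{11}{2}\right) = \frac{11}{2} \approx 5.5$)
$\left(23 + l\right) \left(-12 + \frac{14}{Q{\left(3 \right)}}\right) = \left(23 + \frac{11}{2}\right) \left(-12 + \frac{14}{\left(-4\right) 3^{2}}\right) = \frac{57 \left(-12 + \frac{14}{\left(-4\right) 9}\right)}{2} = \frac{57 \left(-12 + \frac{14}{-36}\right)}{2} = \frac{57 \left(-12 + 14 \left(- \frac{1}{36}\right)\right)}{2} = \frac{57 \left(-12 - \frac{7}{18}\right)}{2} = \frac{57}{2} \left(- \frac{223}{18}\right) = - \frac{4237}{12}$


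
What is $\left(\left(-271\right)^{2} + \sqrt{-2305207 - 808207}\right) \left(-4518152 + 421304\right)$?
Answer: $-300876613968 - 4096848 i \sqrt{3113414} \approx -3.0088 \cdot 10^{11} - 7.2288 \cdot 10^{9} i$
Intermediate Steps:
$\left(\left(-271\right)^{2} + \sqrt{-2305207 - 808207}\right) \left(-4518152 + 421304\right) = \left(73441 + \sqrt{-3113414}\right) \left(-4096848\right) = \left(73441 + i \sqrt{3113414}\right) \left(-4096848\right) = -300876613968 - 4096848 i \sqrt{3113414}$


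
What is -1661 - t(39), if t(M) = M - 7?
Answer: -1693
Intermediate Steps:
t(M) = -7 + M
-1661 - t(39) = -1661 - (-7 + 39) = -1661 - 1*32 = -1661 - 32 = -1693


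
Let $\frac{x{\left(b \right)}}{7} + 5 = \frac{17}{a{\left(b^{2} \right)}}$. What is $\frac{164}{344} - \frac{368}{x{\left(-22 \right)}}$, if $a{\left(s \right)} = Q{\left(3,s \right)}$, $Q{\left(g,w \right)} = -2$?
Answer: $\frac{71045}{16254} \approx 4.3709$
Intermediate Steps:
$a{\left(s \right)} = -2$
$x{\left(b \right)} = - \frac{189}{2}$ ($x{\left(b \right)} = -35 + 7 \frac{17}{-2} = -35 + 7 \cdot 17 \left(- \frac{1}{2}\right) = -35 + 7 \left(- \frac{17}{2}\right) = -35 - \frac{119}{2} = - \frac{189}{2}$)
$\frac{164}{344} - \frac{368}{x{\left(-22 \right)}} = \frac{164}{344} - \frac{368}{- \frac{189}{2}} = 164 \cdot \frac{1}{344} - - \frac{736}{189} = \frac{41}{86} + \frac{736}{189} = \frac{71045}{16254}$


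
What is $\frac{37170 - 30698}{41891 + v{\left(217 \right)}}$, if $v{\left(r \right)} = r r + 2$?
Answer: $\frac{3236}{44491} \approx 0.072734$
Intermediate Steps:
$v{\left(r \right)} = 2 + r^{2}$ ($v{\left(r \right)} = r^{2} + 2 = 2 + r^{2}$)
$\frac{37170 - 30698}{41891 + v{\left(217 \right)}} = \frac{37170 - 30698}{41891 + \left(2 + 217^{2}\right)} = \frac{6472}{41891 + \left(2 + 47089\right)} = \frac{6472}{41891 + 47091} = \frac{6472}{88982} = 6472 \cdot \frac{1}{88982} = \frac{3236}{44491}$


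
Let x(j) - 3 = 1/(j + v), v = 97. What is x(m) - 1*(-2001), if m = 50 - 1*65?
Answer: 164329/82 ≈ 2004.0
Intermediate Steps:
m = -15 (m = 50 - 65 = -15)
x(j) = 3 + 1/(97 + j) (x(j) = 3 + 1/(j + 97) = 3 + 1/(97 + j))
x(m) - 1*(-2001) = (292 + 3*(-15))/(97 - 15) - 1*(-2001) = (292 - 45)/82 + 2001 = (1/82)*247 + 2001 = 247/82 + 2001 = 164329/82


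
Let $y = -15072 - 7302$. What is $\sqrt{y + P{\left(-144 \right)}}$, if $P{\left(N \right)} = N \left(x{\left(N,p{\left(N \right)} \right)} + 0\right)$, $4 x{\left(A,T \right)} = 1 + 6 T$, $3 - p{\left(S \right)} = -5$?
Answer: $9 i \sqrt{298} \approx 155.36 i$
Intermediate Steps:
$y = -22374$
$p{\left(S \right)} = 8$ ($p{\left(S \right)} = 3 - -5 = 3 + 5 = 8$)
$x{\left(A,T \right)} = \frac{1}{4} + \frac{3 T}{2}$ ($x{\left(A,T \right)} = \frac{1 + 6 T}{4} = \frac{1}{4} + \frac{3 T}{2}$)
$P{\left(N \right)} = \frac{49 N}{4}$ ($P{\left(N \right)} = N \left(\left(\frac{1}{4} + \frac{3}{2} \cdot 8\right) + 0\right) = N \left(\left(\frac{1}{4} + 12\right) + 0\right) = N \left(\frac{49}{4} + 0\right) = N \frac{49}{4} = \frac{49 N}{4}$)
$\sqrt{y + P{\left(-144 \right)}} = \sqrt{-22374 + \frac{49}{4} \left(-144\right)} = \sqrt{-22374 - 1764} = \sqrt{-24138} = 9 i \sqrt{298}$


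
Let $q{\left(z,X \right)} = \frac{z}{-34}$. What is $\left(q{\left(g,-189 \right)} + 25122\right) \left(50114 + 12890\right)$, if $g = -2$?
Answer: $\frac{26907433300}{17} \approx 1.5828 \cdot 10^{9}$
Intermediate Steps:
$q{\left(z,X \right)} = - \frac{z}{34}$ ($q{\left(z,X \right)} = z \left(- \frac{1}{34}\right) = - \frac{z}{34}$)
$\left(q{\left(g,-189 \right)} + 25122\right) \left(50114 + 12890\right) = \left(\left(- \frac{1}{34}\right) \left(-2\right) + 25122\right) \left(50114 + 12890\right) = \left(\frac{1}{17} + 25122\right) 63004 = \frac{427075}{17} \cdot 63004 = \frac{26907433300}{17}$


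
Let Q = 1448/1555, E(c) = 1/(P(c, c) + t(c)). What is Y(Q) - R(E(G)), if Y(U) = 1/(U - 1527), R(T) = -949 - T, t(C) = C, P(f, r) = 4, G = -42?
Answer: 85574028167/90175406 ≈ 948.97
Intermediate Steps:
E(c) = 1/(4 + c)
Q = 1448/1555 (Q = 1448*(1/1555) = 1448/1555 ≈ 0.93119)
Y(U) = 1/(-1527 + U)
Y(Q) - R(E(G)) = 1/(-1527 + 1448/1555) - (-949 - 1/(4 - 42)) = 1/(-2373037/1555) - (-949 - 1/(-38)) = -1555/2373037 - (-949 - 1*(-1/38)) = -1555/2373037 - (-949 + 1/38) = -1555/2373037 - 1*(-36061/38) = -1555/2373037 + 36061/38 = 85574028167/90175406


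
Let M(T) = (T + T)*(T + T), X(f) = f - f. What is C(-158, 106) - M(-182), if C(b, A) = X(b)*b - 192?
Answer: -132688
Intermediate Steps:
X(f) = 0
M(T) = 4*T² (M(T) = (2*T)*(2*T) = 4*T²)
C(b, A) = -192 (C(b, A) = 0*b - 192 = 0 - 192 = -192)
C(-158, 106) - M(-182) = -192 - 4*(-182)² = -192 - 4*33124 = -192 - 1*132496 = -192 - 132496 = -132688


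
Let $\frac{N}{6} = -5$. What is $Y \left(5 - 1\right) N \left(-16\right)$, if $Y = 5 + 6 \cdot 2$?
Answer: $32640$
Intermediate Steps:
$N = -30$ ($N = 6 \left(-5\right) = -30$)
$Y = 17$ ($Y = 5 + 12 = 17$)
$Y \left(5 - 1\right) N \left(-16\right) = 17 \left(5 - 1\right) \left(-30\right) \left(-16\right) = 17 \cdot 4 \left(-30\right) \left(-16\right) = 17 \left(-120\right) \left(-16\right) = \left(-2040\right) \left(-16\right) = 32640$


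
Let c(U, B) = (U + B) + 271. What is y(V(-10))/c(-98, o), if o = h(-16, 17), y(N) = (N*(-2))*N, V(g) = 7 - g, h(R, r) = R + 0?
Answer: -578/157 ≈ -3.6815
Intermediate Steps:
h(R, r) = R
y(N) = -2*N**2 (y(N) = (-2*N)*N = -2*N**2)
o = -16
c(U, B) = 271 + B + U (c(U, B) = (B + U) + 271 = 271 + B + U)
y(V(-10))/c(-98, o) = (-2*(7 - 1*(-10))**2)/(271 - 16 - 98) = -2*(7 + 10)**2/157 = -2*17**2*(1/157) = -2*289*(1/157) = -578*1/157 = -578/157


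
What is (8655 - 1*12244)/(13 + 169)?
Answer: -3589/182 ≈ -19.720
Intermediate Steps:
(8655 - 1*12244)/(13 + 169) = (8655 - 12244)/182 = (1/182)*(-3589) = -3589/182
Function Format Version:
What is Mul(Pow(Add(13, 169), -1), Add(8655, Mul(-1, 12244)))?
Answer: Rational(-3589, 182) ≈ -19.720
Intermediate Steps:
Mul(Pow(Add(13, 169), -1), Add(8655, Mul(-1, 12244))) = Mul(Pow(182, -1), Add(8655, -12244)) = Mul(Rational(1, 182), -3589) = Rational(-3589, 182)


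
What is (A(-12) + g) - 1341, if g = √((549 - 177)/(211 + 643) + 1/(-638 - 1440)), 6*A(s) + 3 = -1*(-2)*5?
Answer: -8039/6 + √342571987786/887306 ≈ -1339.2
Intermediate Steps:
A(s) = 7/6 (A(s) = -½ + (-1*(-2)*5)/6 = -½ + (2*5)/6 = -½ + (⅙)*10 = -½ + 5/3 = 7/6)
g = √342571987786/887306 (g = √(372/854 + 1/(-2078)) = √(372*(1/854) - 1/2078) = √(186/427 - 1/2078) = √(386081/887306) = √342571987786/887306 ≈ 0.65963)
(A(-12) + g) - 1341 = (7/6 + √342571987786/887306) - 1341 = -8039/6 + √342571987786/887306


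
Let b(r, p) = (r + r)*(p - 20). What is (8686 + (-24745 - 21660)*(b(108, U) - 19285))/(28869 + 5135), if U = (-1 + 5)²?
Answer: 935023031/34004 ≈ 27497.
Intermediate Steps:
U = 16 (U = 4² = 16)
b(r, p) = 2*r*(-20 + p) (b(r, p) = (2*r)*(-20 + p) = 2*r*(-20 + p))
(8686 + (-24745 - 21660)*(b(108, U) - 19285))/(28869 + 5135) = (8686 + (-24745 - 21660)*(2*108*(-20 + 16) - 19285))/(28869 + 5135) = (8686 - 46405*(2*108*(-4) - 19285))/34004 = (8686 - 46405*(-864 - 19285))*(1/34004) = (8686 - 46405*(-20149))*(1/34004) = (8686 + 935014345)*(1/34004) = 935023031*(1/34004) = 935023031/34004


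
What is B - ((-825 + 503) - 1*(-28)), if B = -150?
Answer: 144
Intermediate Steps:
B - ((-825 + 503) - 1*(-28)) = -150 - ((-825 + 503) - 1*(-28)) = -150 - (-322 + 28) = -150 - 1*(-294) = -150 + 294 = 144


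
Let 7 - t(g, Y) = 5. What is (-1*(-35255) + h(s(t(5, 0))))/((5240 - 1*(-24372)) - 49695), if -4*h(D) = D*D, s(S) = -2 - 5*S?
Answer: -35219/20083 ≈ -1.7537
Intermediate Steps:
t(g, Y) = 2 (t(g, Y) = 7 - 1*5 = 7 - 5 = 2)
h(D) = -D²/4 (h(D) = -D*D/4 = -D²/4)
(-1*(-35255) + h(s(t(5, 0))))/((5240 - 1*(-24372)) - 49695) = (-1*(-35255) - (-2 - 5*2)²/4)/((5240 - 1*(-24372)) - 49695) = (35255 - (-2 - 10)²/4)/((5240 + 24372) - 49695) = (35255 - ¼*(-12)²)/(29612 - 49695) = (35255 - ¼*144)/(-20083) = (35255 - 36)*(-1/20083) = 35219*(-1/20083) = -35219/20083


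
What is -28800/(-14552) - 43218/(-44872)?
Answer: 120076371/40811084 ≈ 2.9422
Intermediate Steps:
-28800/(-14552) - 43218/(-44872) = -28800*(-1/14552) - 43218*(-1/44872) = 3600/1819 + 21609/22436 = 120076371/40811084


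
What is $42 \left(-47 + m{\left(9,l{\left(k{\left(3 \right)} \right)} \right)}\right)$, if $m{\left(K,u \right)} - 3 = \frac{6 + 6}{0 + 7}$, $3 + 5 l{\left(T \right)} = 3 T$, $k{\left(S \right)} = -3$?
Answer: $-1776$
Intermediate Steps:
$l{\left(T \right)} = - \frac{3}{5} + \frac{3 T}{5}$
$m{\left(K,u \right)} = \frac{33}{7}$ ($m{\left(K,u \right)} = 3 + \frac{6 + 6}{0 + 7} = 3 + \frac{12}{7} = \frac{33}{7}$)
$42 \left(-47 + m{\left(9,l{\left(k{\left(3 \right)} \right)} \right)}\right) = 42 \left(-47 + \frac{33}{7}\right) = 42 \left(- \frac{296}{7}\right) = -1776$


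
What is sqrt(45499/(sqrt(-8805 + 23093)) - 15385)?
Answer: sqrt(-49075011460 + 40630607*sqrt(893))/1786 ≈ 122.49*I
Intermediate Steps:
sqrt(45499/(sqrt(-8805 + 23093)) - 15385) = sqrt(45499/(sqrt(14288)) - 15385) = sqrt(45499/((4*sqrt(893))) - 15385) = sqrt(45499*(sqrt(893)/3572) - 15385) = sqrt(45499*sqrt(893)/3572 - 15385) = sqrt(-15385 + 45499*sqrt(893)/3572)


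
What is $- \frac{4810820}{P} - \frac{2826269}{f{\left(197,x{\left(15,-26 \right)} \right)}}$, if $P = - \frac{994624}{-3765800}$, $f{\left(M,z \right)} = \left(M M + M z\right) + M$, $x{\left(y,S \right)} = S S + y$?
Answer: $- \frac{99150464353347683}{5443483906} \approx -1.8215 \cdot 10^{7}$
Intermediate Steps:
$x{\left(y,S \right)} = y + S^{2}$ ($x{\left(y,S \right)} = S^{2} + y = y + S^{2}$)
$f{\left(M,z \right)} = M + M^{2} + M z$ ($f{\left(M,z \right)} = \left(M^{2} + M z\right) + M = M + M^{2} + M z$)
$P = \frac{124328}{470725}$ ($P = \left(-994624\right) \left(- \frac{1}{3765800}\right) = \frac{124328}{470725} \approx 0.26412$)
$- \frac{4810820}{P} - \frac{2826269}{f{\left(197,x{\left(15,-26 \right)} \right)}} = - \frac{4810820}{\frac{124328}{470725}} - \frac{2826269}{197 \left(1 + 197 + \left(15 + \left(-26\right)^{2}\right)\right)} = \left(-4810820\right) \frac{470725}{124328} - \frac{2826269}{197 \left(1 + 197 + \left(15 + 676\right)\right)} = - \frac{566143311125}{31082} - \frac{2826269}{197 \left(1 + 197 + 691\right)} = - \frac{566143311125}{31082} - \frac{2826269}{197 \cdot 889} = - \frac{566143311125}{31082} - \frac{2826269}{175133} = - \frac{99150464353347683}{5443483906}$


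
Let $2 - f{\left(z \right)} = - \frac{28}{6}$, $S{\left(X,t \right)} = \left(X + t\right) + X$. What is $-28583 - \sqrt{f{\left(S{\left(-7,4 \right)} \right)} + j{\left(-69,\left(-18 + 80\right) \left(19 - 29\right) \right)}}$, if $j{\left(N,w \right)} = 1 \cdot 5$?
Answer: $-28583 - \frac{\sqrt{105}}{3} \approx -28586.0$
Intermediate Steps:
$S{\left(X,t \right)} = t + 2 X$
$j{\left(N,w \right)} = 5$
$f{\left(z \right)} = \frac{20}{3}$ ($f{\left(z \right)} = 2 - - \frac{28}{6} = 2 - \left(-28\right) \frac{1}{6} = 2 - - \frac{14}{3} = 2 + \frac{14}{3} = \frac{20}{3}$)
$-28583 - \sqrt{f{\left(S{\left(-7,4 \right)} \right)} + j{\left(-69,\left(-18 + 80\right) \left(19 - 29\right) \right)}} = -28583 - \sqrt{\frac{20}{3} + 5} = -28583 - \sqrt{\frac{35}{3}} = -28583 - \frac{\sqrt{105}}{3}$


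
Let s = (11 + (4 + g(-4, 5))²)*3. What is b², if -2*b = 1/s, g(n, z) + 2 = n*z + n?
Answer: 1/8820900 ≈ 1.1337e-7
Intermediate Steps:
g(n, z) = -2 + n + n*z (g(n, z) = -2 + (n*z + n) = -2 + (n + n*z) = -2 + n + n*z)
s = 1485 (s = (11 + (4 + (-2 - 4 - 4*5))²)*3 = (11 + (4 + (-2 - 4 - 20))²)*3 = (11 + (4 - 26)²)*3 = (11 + (-22)²)*3 = (11 + 484)*3 = 495*3 = 1485)
b = -1/2970 (b = -½/1485 = -½*1/1485 = -1/2970 ≈ -0.00033670)
b² = (-1/2970)² = 1/8820900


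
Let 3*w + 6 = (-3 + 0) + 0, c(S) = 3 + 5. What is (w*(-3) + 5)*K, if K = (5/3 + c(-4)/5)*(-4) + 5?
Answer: -1694/15 ≈ -112.93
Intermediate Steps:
c(S) = 8
w = -3 (w = -2 + ((-3 + 0) + 0)/3 = -2 + (-3 + 0)/3 = -2 + (⅓)*(-3) = -2 - 1 = -3)
K = -121/15 (K = (5/3 + 8/5)*(-4) + 5 = (49/15)*(-4) + 5 = -196/15 + 5 = -121/15 ≈ -8.0667)
(w*(-3) + 5)*K = (-3*(-3) + 5)*(-121/15) = (9 + 5)*(-121/15) = 14*(-121/15) = -1694/15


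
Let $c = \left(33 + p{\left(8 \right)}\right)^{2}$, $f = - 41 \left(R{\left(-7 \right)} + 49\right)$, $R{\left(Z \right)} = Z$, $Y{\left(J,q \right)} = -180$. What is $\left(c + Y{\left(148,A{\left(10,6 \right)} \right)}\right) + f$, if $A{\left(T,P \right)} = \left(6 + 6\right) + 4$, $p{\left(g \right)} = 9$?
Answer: $-138$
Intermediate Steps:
$A{\left(T,P \right)} = 16$ ($A{\left(T,P \right)} = 12 + 4 = 16$)
$f = -1722$ ($f = - 41 \left(-7 + 49\right) = \left(-41\right) 42 = -1722$)
$c = 1764$ ($c = \left(33 + 9\right)^{2} = 42^{2} = 1764$)
$\left(c + Y{\left(148,A{\left(10,6 \right)} \right)}\right) + f = \left(1764 - 180\right) - 1722 = 1584 - 1722 = -138$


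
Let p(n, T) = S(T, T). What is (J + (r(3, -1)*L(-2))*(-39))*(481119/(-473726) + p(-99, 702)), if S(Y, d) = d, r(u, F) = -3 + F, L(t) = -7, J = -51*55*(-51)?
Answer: 47142296928279/473726 ≈ 9.9514e+7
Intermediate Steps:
J = 143055 (J = -2805*(-51) = 143055)
p(n, T) = T
(J + (r(3, -1)*L(-2))*(-39))*(481119/(-473726) + p(-99, 702)) = (143055 + ((-3 - 1)*(-7))*(-39))*(481119/(-473726) + 702) = (143055 - 4*(-7)*(-39))*(481119*(-1/473726) + 702) = (143055 + 28*(-39))*(-481119/473726 + 702) = (143055 - 1092)*(332074533/473726) = 141963*(332074533/473726) = 47142296928279/473726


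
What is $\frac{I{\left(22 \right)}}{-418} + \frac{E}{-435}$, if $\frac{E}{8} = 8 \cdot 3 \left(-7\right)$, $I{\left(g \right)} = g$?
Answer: $\frac{8367}{2755} \approx 3.037$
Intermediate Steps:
$E = -1344$ ($E = 8 \cdot 8 \cdot 3 \left(-7\right) = 8 \cdot 24 \left(-7\right) = 8 \left(-168\right) = -1344$)
$\frac{I{\left(22 \right)}}{-418} + \frac{E}{-435} = \frac{22}{-418} - \frac{1344}{-435} = 22 \left(- \frac{1}{418}\right) - - \frac{448}{145} = - \frac{1}{19} + \frac{448}{145} = \frac{8367}{2755}$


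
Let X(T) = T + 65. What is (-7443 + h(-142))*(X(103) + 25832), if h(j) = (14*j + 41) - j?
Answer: -240448000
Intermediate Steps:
h(j) = 41 + 13*j (h(j) = (41 + 14*j) - j = 41 + 13*j)
X(T) = 65 + T
(-7443 + h(-142))*(X(103) + 25832) = (-7443 + (41 + 13*(-142)))*((65 + 103) + 25832) = (-7443 + (41 - 1846))*(168 + 25832) = (-7443 - 1805)*26000 = -9248*26000 = -240448000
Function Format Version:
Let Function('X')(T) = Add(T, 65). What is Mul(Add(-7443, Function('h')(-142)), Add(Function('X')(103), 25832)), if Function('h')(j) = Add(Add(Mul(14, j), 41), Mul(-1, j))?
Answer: -240448000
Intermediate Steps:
Function('h')(j) = Add(41, Mul(13, j)) (Function('h')(j) = Add(Add(41, Mul(14, j)), Mul(-1, j)) = Add(41, Mul(13, j)))
Function('X')(T) = Add(65, T)
Mul(Add(-7443, Function('h')(-142)), Add(Function('X')(103), 25832)) = Mul(Add(-7443, Add(41, Mul(13, -142))), Add(Add(65, 103), 25832)) = Mul(Add(-7443, Add(41, -1846)), Add(168, 25832)) = Mul(Add(-7443, -1805), 26000) = Mul(-9248, 26000) = -240448000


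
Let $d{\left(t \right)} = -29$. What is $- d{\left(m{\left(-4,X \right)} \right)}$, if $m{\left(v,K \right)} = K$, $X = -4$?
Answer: $29$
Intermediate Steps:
$- d{\left(m{\left(-4,X \right)} \right)} = \left(-1\right) \left(-29\right) = 29$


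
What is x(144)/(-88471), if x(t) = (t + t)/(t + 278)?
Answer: -144/18667381 ≈ -7.7140e-6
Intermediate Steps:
x(t) = 2*t/(278 + t) (x(t) = (2*t)/(278 + t) = 2*t/(278 + t))
x(144)/(-88471) = (2*144/(278 + 144))/(-88471) = (2*144/422)*(-1/88471) = (2*144*(1/422))*(-1/88471) = (144/211)*(-1/88471) = -144/18667381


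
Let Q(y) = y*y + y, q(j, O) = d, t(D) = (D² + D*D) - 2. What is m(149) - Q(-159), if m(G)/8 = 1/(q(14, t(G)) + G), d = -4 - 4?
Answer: -3542194/141 ≈ -25122.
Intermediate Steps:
d = -8
t(D) = -2 + 2*D² (t(D) = (D² + D²) - 2 = 2*D² - 2 = -2 + 2*D²)
q(j, O) = -8
Q(y) = y + y² (Q(y) = y² + y = y + y²)
m(G) = 8/(-8 + G)
m(149) - Q(-159) = 8/(-8 + 149) - (-159)*(1 - 159) = 8/141 - (-159)*(-158) = 8*(1/141) - 1*25122 = 8/141 - 25122 = -3542194/141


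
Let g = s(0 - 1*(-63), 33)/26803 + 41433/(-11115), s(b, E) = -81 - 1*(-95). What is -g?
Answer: 52874909/14186445 ≈ 3.7271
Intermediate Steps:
s(b, E) = 14 (s(b, E) = -81 + 95 = 14)
g = -52874909/14186445 (g = 14/26803 + 41433/(-11115) = 14*(1/26803) + 41433*(-1/11115) = 2/3829 - 13811/3705 = -52874909/14186445 ≈ -3.7271)
-g = -1*(-52874909/14186445) = 52874909/14186445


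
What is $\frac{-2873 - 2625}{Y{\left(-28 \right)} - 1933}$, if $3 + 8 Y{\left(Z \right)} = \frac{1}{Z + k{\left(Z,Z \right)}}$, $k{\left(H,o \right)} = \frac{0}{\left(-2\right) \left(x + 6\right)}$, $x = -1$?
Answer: $\frac{1231552}{433077} \approx 2.8437$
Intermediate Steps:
$k{\left(H,o \right)} = 0$ ($k{\left(H,o \right)} = \frac{0}{\left(-2\right) \left(-1 + 6\right)} = \frac{0}{\left(-2\right) 5} = \frac{0}{-10} = 0 \left(- \frac{1}{10}\right) = 0$)
$Y{\left(Z \right)} = - \frac{3}{8} + \frac{1}{8 Z}$ ($Y{\left(Z \right)} = - \frac{3}{8} + \frac{1}{8 \left(Z + 0\right)} = - \frac{3}{8} + \frac{1}{8 Z}$)
$\frac{-2873 - 2625}{Y{\left(-28 \right)} - 1933} = \frac{-2873 - 2625}{\frac{1 - -84}{8 \left(-28\right)} - 1933} = - \frac{5498}{\frac{1}{8} \left(- \frac{1}{28}\right) \left(1 + 84\right) - 1933} = - \frac{5498}{\frac{1}{8} \left(- \frac{1}{28}\right) 85 - 1933} = - \frac{5498}{- \frac{85}{224} - 1933} = - \frac{5498}{- \frac{433077}{224}} = \left(-5498\right) \left(- \frac{224}{433077}\right) = \frac{1231552}{433077}$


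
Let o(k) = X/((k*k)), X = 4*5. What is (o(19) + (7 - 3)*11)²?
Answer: 252937216/130321 ≈ 1940.9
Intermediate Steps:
X = 20
o(k) = 20/k² (o(k) = 20/((k*k)) = 20/(k²) = 20/k²)
(o(19) + (7 - 3)*11)² = (20/19² + (7 - 3)*11)² = (20*(1/361) + 4*11)² = (20/361 + 44)² = (15904/361)² = 252937216/130321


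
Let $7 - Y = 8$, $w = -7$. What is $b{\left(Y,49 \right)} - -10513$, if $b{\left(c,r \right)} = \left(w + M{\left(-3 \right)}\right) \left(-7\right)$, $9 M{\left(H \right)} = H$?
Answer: $\frac{31693}{3} \approx 10564.0$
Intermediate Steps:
$M{\left(H \right)} = \frac{H}{9}$
$Y = -1$ ($Y = 7 - 8 = -1$)
$b{\left(c,r \right)} = \frac{154}{3}$ ($b{\left(c,r \right)} = \left(-7 + \frac{1}{9} \left(-3\right)\right) \left(-7\right) = \left(-7 - \frac{1}{3}\right) \left(-7\right) = \left(- \frac{22}{3}\right) \left(-7\right) = \frac{154}{3}$)
$b{\left(Y,49 \right)} - -10513 = \frac{154}{3} - -10513 = \frac{154}{3} + 10513 = \frac{31693}{3}$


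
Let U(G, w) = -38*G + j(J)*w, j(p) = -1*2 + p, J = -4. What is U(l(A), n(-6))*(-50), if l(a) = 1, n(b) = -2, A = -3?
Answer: 1300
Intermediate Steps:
j(p) = -2 + p
U(G, w) = -38*G - 6*w (U(G, w) = -38*G + (-2 - 4)*w = -38*G - 6*w)
U(l(A), n(-6))*(-50) = (-38*1 - 6*(-2))*(-50) = (-38 + 12)*(-50) = -26*(-50) = 1300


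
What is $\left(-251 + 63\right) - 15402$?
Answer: $-15590$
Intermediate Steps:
$\left(-251 + 63\right) - 15402 = -188 - 15402 = -15590$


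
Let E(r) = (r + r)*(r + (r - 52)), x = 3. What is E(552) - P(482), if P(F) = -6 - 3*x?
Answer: 1161423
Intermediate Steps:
P(F) = -15 (P(F) = -6 - 3*3 = -6 - 9 = -15)
E(r) = 2*r*(-52 + 2*r) (E(r) = (2*r)*(r + (-52 + r)) = (2*r)*(-52 + 2*r) = 2*r*(-52 + 2*r))
E(552) - P(482) = 4*552*(-26 + 552) - 1*(-15) = 4*552*526 + 15 = 1161408 + 15 = 1161423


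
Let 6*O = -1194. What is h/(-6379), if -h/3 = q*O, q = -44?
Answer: 26268/6379 ≈ 4.1179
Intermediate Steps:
O = -199 (O = (⅙)*(-1194) = -199)
h = -26268 (h = -(-132)*(-199) = -3*8756 = -26268)
h/(-6379) = -26268/(-6379) = -26268*(-1/6379) = 26268/6379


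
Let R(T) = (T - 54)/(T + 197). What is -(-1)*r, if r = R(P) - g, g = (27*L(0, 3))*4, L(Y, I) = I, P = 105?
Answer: -97797/302 ≈ -323.83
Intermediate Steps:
R(T) = (-54 + T)/(197 + T)
g = 324 (g = (27*3)*4 = 81*4 = 324)
r = -97797/302 (r = (-54 + 105)/(197 + 105) - 1*324 = 51/302 - 324 = -97797/302 ≈ -323.83)
-(-1)*r = -(-1)*(-97797)/302 = -1*97797/302 = -97797/302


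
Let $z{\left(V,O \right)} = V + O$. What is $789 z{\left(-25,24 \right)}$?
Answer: $-789$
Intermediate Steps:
$z{\left(V,O \right)} = O + V$
$789 z{\left(-25,24 \right)} = 789 \left(24 - 25\right) = 789 \left(-1\right) = -789$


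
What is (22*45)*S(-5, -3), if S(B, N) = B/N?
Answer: 1650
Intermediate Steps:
(22*45)*S(-5, -3) = (22*45)*(-5/(-3)) = 990*(-5*(-⅓)) = 990*(5/3) = 1650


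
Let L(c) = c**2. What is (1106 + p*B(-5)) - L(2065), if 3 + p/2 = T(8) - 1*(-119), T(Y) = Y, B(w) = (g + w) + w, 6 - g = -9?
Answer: -4261879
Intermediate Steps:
g = 15 (g = 6 - 1*(-9) = 6 + 9 = 15)
B(w) = 15 + 2*w (B(w) = (15 + w) + w = 15 + 2*w)
p = 248 (p = -6 + 2*(8 - 1*(-119)) = -6 + 2*(8 + 119) = -6 + 2*127 = -6 + 254 = 248)
(1106 + p*B(-5)) - L(2065) = (1106 + 248*(15 + 2*(-5))) - 1*2065**2 = (1106 + 248*(15 - 10)) - 1*4264225 = (1106 + 248*5) - 4264225 = (1106 + 1240) - 4264225 = 2346 - 4264225 = -4261879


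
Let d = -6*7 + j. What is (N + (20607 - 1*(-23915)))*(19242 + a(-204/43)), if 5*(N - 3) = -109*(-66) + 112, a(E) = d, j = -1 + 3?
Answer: 4415135062/5 ≈ 8.8303e+8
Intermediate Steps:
j = 2
d = -40 (d = -6*7 + 2 = -42 + 2 = -40)
a(E) = -40
N = 7321/5 (N = 3 + (-109*(-66) + 112)/5 = 3 + (7194 + 112)/5 = 3 + (⅕)*7306 = 3 + 7306/5 = 7321/5 ≈ 1464.2)
(N + (20607 - 1*(-23915)))*(19242 + a(-204/43)) = (7321/5 + (20607 - 1*(-23915)))*(19242 - 40) = (7321/5 + (20607 + 23915))*19202 = (7321/5 + 44522)*19202 = (229931/5)*19202 = 4415135062/5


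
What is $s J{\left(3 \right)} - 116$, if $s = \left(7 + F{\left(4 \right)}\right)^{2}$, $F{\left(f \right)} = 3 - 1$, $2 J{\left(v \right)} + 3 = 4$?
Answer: $- \frac{151}{2} \approx -75.5$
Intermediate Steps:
$J{\left(v \right)} = \frac{1}{2}$ ($J{\left(v \right)} = - \frac{3}{2} + \frac{1}{2} \cdot 4 = - \frac{3}{2} + 2 = \frac{1}{2}$)
$F{\left(f \right)} = 2$
$s = 81$ ($s = \left(7 + 2\right)^{2} = 9^{2} = 81$)
$s J{\left(3 \right)} - 116 = 81 \cdot \frac{1}{2} - 116 = \frac{81}{2} - 116 = - \frac{151}{2}$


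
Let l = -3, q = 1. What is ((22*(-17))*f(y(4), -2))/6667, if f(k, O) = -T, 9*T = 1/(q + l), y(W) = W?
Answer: -187/60003 ≈ -0.0031165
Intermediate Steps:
T = -1/18 (T = 1/(9*(1 - 3)) = (⅑)/(-2) = (⅑)*(-½) = -1/18 ≈ -0.055556)
f(k, O) = 1/18 (f(k, O) = -1*(-1/18) = 1/18)
((22*(-17))*f(y(4), -2))/6667 = ((22*(-17))*(1/18))/6667 = -374*1/18*(1/6667) = -187/9*1/6667 = -187/60003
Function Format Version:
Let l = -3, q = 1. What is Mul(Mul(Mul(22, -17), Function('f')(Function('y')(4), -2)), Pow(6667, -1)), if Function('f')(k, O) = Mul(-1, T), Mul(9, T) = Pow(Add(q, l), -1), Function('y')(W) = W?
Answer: Rational(-187, 60003) ≈ -0.0031165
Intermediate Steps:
T = Rational(-1, 18) (T = Mul(Rational(1, 9), Pow(Add(1, -3), -1)) = Mul(Rational(1, 9), Pow(-2, -1)) = Mul(Rational(1, 9), Rational(-1, 2)) = Rational(-1, 18) ≈ -0.055556)
Function('f')(k, O) = Rational(1, 18) (Function('f')(k, O) = Mul(-1, Rational(-1, 18)) = Rational(1, 18))
Mul(Mul(Mul(22, -17), Function('f')(Function('y')(4), -2)), Pow(6667, -1)) = Mul(Mul(Mul(22, -17), Rational(1, 18)), Pow(6667, -1)) = Mul(Mul(-374, Rational(1, 18)), Rational(1, 6667)) = Mul(Rational(-187, 9), Rational(1, 6667)) = Rational(-187, 60003)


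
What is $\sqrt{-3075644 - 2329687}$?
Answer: $i \sqrt{5405331} \approx 2324.9 i$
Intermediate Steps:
$\sqrt{-3075644 - 2329687} = \sqrt{-5405331} = i \sqrt{5405331}$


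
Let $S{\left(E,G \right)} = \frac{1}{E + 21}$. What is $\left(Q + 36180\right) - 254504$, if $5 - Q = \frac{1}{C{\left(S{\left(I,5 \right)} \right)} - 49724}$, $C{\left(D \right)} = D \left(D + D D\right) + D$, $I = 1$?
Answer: $- \frac{115591318545107}{529460645} \approx -2.1832 \cdot 10^{5}$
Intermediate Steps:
$S{\left(E,G \right)} = \frac{1}{21 + E}$
$C{\left(D \right)} = D + D \left(D + D^{2}\right)$ ($C{\left(D \right)} = D \left(D + D^{2}\right) + D = D + D \left(D + D^{2}\right)$)
$Q = \frac{2647313873}{529460645}$ ($Q = 5 - \frac{1}{\frac{1 + \frac{1}{21 + 1} + \left(\frac{1}{21 + 1}\right)^{2}}{21 + 1} - 49724} = 5 - \frac{1}{\frac{1 + \frac{1}{22} + \left(\frac{1}{22}\right)^{2}}{22} - 49724} = 5 - \frac{1}{\frac{1 + \frac{1}{22} + \frac{1}{484}}{22} - 49724} = 5 - \frac{1}{\frac{1}{22} \cdot \frac{507}{484} - 49724} = 5 - \frac{1}{\frac{507}{10648} - 49724} = 5 - \frac{1}{- \frac{529460645}{10648}} = 5 - - \frac{10648}{529460645} = 5 + \frac{10648}{529460645} = \frac{2647313873}{529460645} \approx 5.0$)
$\left(Q + 36180\right) - 254504 = \left(\frac{2647313873}{529460645} + 36180\right) - 254504 = \frac{19158533449973}{529460645} - 254504 = - \frac{115591318545107}{529460645}$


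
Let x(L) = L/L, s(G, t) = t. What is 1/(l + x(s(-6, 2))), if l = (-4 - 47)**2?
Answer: 1/2602 ≈ 0.00038432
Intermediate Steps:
l = 2601 (l = (-51)**2 = 2601)
x(L) = 1
1/(l + x(s(-6, 2))) = 1/(2601 + 1) = 1/2602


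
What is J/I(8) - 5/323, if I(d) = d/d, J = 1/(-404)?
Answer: -2343/130492 ≈ -0.017955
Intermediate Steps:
J = -1/404 ≈ -0.0024752
I(d) = 1
J/I(8) - 5/323 = -1/404/1 - 5/323 = -1/404*1 - 5*1/323 = -1/404 - 5/323 = -2343/130492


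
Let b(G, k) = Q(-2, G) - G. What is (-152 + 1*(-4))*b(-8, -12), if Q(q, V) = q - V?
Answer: -2184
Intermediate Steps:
b(G, k) = -2 - 2*G (b(G, k) = (-2 - G) - G = -2 - 2*G)
(-152 + 1*(-4))*b(-8, -12) = (-152 + 1*(-4))*(-2 - 2*(-8)) = (-152 - 4)*(-2 + 16) = -156*14 = -2184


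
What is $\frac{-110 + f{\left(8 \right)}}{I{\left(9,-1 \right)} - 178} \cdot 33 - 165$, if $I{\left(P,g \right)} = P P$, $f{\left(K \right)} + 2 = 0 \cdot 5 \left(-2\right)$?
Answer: $- \frac{12309}{97} \approx -126.9$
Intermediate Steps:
$f{\left(K \right)} = -2$ ($f{\left(K \right)} = -2 + 0 \cdot 5 \left(-2\right) = -2 + 0 \left(-2\right) = -2 + 0 = -2$)
$I{\left(P,g \right)} = P^{2}$
$\frac{-110 + f{\left(8 \right)}}{I{\left(9,-1 \right)} - 178} \cdot 33 - 165 = \frac{-110 - 2}{9^{2} - 178} \cdot 33 - 165 = - \frac{112}{81 - 178} \cdot 33 - 165 = - \frac{112}{-97} \cdot 33 - 165 = \left(-112\right) \left(- \frac{1}{97}\right) 33 - 165 = \frac{112}{97} \cdot 33 - 165 = \frac{3696}{97} - 165 = - \frac{12309}{97}$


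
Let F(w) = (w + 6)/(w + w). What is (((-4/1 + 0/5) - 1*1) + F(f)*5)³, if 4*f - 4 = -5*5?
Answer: -421875/2744 ≈ -153.74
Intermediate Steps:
f = -21/4 (f = 1 + (-5*5)/4 = 1 + (¼)*(-25) = 1 - 25/4 = -21/4 ≈ -5.2500)
F(w) = (6 + w)/(2*w) (F(w) = (6 + w)/((2*w)) = (6 + w)*(1/(2*w)) = (6 + w)/(2*w))
(((-4/1 + 0/5) - 1*1) + F(f)*5)³ = (((-4/1 + 0/5) - 1*1) + ((6 - 21/4)/(2*(-21/4)))*5)³ = (((-4*1 + 0*(⅕)) - 1) + ((½)*(-4/21)*(¾))*5)³ = (((-4 + 0) - 1) - 1/14*5)³ = ((-4 - 1) - 5/14)³ = (-5 - 5/14)³ = (-75/14)³ = -421875/2744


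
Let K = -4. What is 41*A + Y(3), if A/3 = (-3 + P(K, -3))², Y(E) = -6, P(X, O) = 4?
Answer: 117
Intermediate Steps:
A = 3 (A = 3*(-3 + 4)² = 3*1² = 3*1 = 3)
41*A + Y(3) = 41*3 - 6 = 123 - 6 = 117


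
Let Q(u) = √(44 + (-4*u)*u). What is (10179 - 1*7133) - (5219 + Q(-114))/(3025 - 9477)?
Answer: 19658011/6452 + 7*I*√265/3226 ≈ 3046.8 + 0.035323*I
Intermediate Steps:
Q(u) = √(44 - 4*u²)
(10179 - 1*7133) - (5219 + Q(-114))/(3025 - 9477) = (10179 - 1*7133) - (5219 + 2*√(11 - 1*(-114)²))/(3025 - 9477) = (10179 - 7133) - (5219 + 2*√(11 - 1*12996))/(-6452) = 3046 - (5219 + 2*√(11 - 12996))*(-1)/6452 = 3046 - (5219 + 2*√(-12985))*(-1)/6452 = 3046 - (5219 + 2*(7*I*√265))*(-1)/6452 = 3046 - (5219 + 14*I*√265)*(-1)/6452 = 3046 - (-5219/6452 - 7*I*√265/3226) = 3046 + (5219/6452 + 7*I*√265/3226) = 19658011/6452 + 7*I*√265/3226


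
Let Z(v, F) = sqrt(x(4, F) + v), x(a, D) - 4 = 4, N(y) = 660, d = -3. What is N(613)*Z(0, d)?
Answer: 1320*sqrt(2) ≈ 1866.8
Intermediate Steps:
x(a, D) = 8 (x(a, D) = 4 + 4 = 8)
Z(v, F) = sqrt(8 + v)
N(613)*Z(0, d) = 660*sqrt(8 + 0) = 660*sqrt(8) = 660*(2*sqrt(2)) = 1320*sqrt(2)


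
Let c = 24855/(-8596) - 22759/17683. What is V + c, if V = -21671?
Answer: -3294693633957/152003068 ≈ -21675.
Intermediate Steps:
c = -635147329/152003068 (c = 24855*(-1/8596) - 22759*1/17683 = -24855/8596 - 22759/17683 = -635147329/152003068 ≈ -4.1785)
V + c = -21671 - 635147329/152003068 = -3294693633957/152003068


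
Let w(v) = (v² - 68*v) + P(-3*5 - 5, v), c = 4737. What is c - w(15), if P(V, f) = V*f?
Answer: 5832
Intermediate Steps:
w(v) = v² - 88*v (w(v) = (v² - 68*v) + (-3*5 - 5)*v = (v² - 68*v) + (-15 - 5)*v = (v² - 68*v) - 20*v = v² - 88*v)
c - w(15) = 4737 - 15*(-88 + 15) = 4737 - 15*(-73) = 4737 - 1*(-1095) = 4737 + 1095 = 5832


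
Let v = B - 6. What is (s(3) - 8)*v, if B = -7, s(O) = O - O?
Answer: 104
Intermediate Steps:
s(O) = 0
v = -13 (v = -7 - 6 = -13)
(s(3) - 8)*v = (0 - 8)*(-13) = -8*(-13) = 104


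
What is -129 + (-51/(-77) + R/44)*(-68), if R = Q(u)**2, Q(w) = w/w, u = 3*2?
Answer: -13520/77 ≈ -175.58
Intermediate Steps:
u = 6
Q(w) = 1
R = 1 (R = 1**2 = 1)
-129 + (-51/(-77) + R/44)*(-68) = -129 + (-51/(-77) + 1/44)*(-68) = -129 + (-51*(-1/77) + 1*(1/44))*(-68) = -129 + (51/77 + 1/44)*(-68) = -129 + (211/308)*(-68) = -129 - 3587/77 = -13520/77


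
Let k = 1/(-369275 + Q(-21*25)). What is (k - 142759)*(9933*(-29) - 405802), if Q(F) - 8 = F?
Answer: 36629604923331811/369792 ≈ 9.9055e+10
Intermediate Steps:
Q(F) = 8 + F
k = -1/369792 (k = 1/(-369275 + (8 - 21*25)) = 1/(-369275 + (8 - 525)) = 1/(-369275 - 517) = 1/(-369792) = -1/369792 ≈ -2.7042e-6)
(k - 142759)*(9933*(-29) - 405802) = (-1/369792 - 142759)*(9933*(-29) - 405802) = -52791136129*(-288057 - 405802)/369792 = -52791136129/369792*(-693859) = 36629604923331811/369792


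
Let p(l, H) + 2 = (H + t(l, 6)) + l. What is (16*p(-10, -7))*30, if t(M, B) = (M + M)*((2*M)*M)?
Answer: -1929120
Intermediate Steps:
t(M, B) = 4*M³ (t(M, B) = (2*M)*(2*M²) = 4*M³)
p(l, H) = -2 + H + l + 4*l³ (p(l, H) = -2 + ((H + 4*l³) + l) = -2 + (H + l + 4*l³) = -2 + H + l + 4*l³)
(16*p(-10, -7))*30 = (16*(-2 - 7 - 10 + 4*(-10)³))*30 = (16*(-2 - 7 - 10 + 4*(-1000)))*30 = (16*(-2 - 7 - 10 - 4000))*30 = (16*(-4019))*30 = -64304*30 = -1929120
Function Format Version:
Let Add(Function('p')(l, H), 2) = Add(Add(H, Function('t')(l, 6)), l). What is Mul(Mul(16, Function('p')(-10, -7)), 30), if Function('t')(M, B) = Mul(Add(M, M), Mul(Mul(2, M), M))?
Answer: -1929120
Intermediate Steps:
Function('t')(M, B) = Mul(4, Pow(M, 3)) (Function('t')(M, B) = Mul(Mul(2, M), Mul(2, Pow(M, 2))) = Mul(4, Pow(M, 3)))
Function('p')(l, H) = Add(-2, H, l, Mul(4, Pow(l, 3))) (Function('p')(l, H) = Add(-2, Add(Add(H, Mul(4, Pow(l, 3))), l)) = Add(-2, Add(H, l, Mul(4, Pow(l, 3)))) = Add(-2, H, l, Mul(4, Pow(l, 3))))
Mul(Mul(16, Function('p')(-10, -7)), 30) = Mul(Mul(16, Add(-2, -7, -10, Mul(4, Pow(-10, 3)))), 30) = Mul(Mul(16, Add(-2, -7, -10, Mul(4, -1000))), 30) = Mul(Mul(16, Add(-2, -7, -10, -4000)), 30) = Mul(Mul(16, -4019), 30) = Mul(-64304, 30) = -1929120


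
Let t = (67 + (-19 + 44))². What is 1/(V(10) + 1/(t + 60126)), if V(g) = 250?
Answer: 68590/17147501 ≈ 0.0040000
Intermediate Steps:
t = 8464 (t = (67 + 25)² = 92² = 8464)
1/(V(10) + 1/(t + 60126)) = 1/(250 + 1/(8464 + 60126)) = 1/(250 + 1/68590) = 1/(17147501/68590) = 68590/17147501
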